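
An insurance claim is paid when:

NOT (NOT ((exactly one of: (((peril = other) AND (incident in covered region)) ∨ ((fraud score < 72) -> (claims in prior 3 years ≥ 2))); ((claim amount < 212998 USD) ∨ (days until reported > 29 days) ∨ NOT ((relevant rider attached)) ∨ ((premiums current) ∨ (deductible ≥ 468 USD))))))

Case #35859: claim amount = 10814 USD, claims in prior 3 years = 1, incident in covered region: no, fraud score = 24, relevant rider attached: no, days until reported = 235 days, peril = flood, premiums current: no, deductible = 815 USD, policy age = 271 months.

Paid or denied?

Atomic conditions:
  peril = other: flood == other is false
  incident in covered region: no → false
  fraud score < 72: 24 < 72 is true
  claims in prior 3 years ≥ 2: 1 ≥ 2 is false
  claim amount < 212998 USD: 10814 < 212998 is true
  days until reported > 29 days: 235 > 29 is true
  relevant rider attached: no → false
  premiums current: no → false
  deductible ≥ 468 USD: 815 ≥ 468 is true
Combine:
[1.1.1.1] false AND false = false
[1.1.1.2] true → false = false
[1.1.1] false OR false = false
[1.1.2.3] NOT false = true
[1.1.2.4] false OR true = true
[1.1.2] true OR true OR true OR true = true
[1.1] exactly-one(false, true) = true
[1] NOT true = false
[root] NOT false = true
Overall: true → paid

Paid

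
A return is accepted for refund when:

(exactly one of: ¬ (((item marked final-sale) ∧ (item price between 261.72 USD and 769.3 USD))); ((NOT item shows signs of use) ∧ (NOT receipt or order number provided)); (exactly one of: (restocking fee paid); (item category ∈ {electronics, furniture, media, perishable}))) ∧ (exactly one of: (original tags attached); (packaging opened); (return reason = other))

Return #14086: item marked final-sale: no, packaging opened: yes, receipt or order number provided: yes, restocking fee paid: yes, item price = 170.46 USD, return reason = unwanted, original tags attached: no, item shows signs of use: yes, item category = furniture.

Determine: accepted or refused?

Atomic conditions:
  item marked final-sale: no → false
  item price between 261.72 USD and 769.3 USD: 170.46 in [261.72, 769.3] is false
  NOT item shows signs of use: yes → false
  NOT receipt or order number provided: yes → false
  restocking fee paid: yes → true
  item category ∈ {electronics, furniture, media, perishable}: furniture is in the set → true
  original tags attached: no → false
  packaging opened: yes → true
  return reason = other: unwanted == other is false
Combine:
[1.1.1] false AND false = false
[1.1] NOT false = true
[1.2] false AND false = false
[1.3] exactly-one(true, true) = false
[1] exactly-one(true, false, false) = true
[2] exactly-one(false, true, false) = true
[root] true AND true = true
Overall: true → accepted

Accepted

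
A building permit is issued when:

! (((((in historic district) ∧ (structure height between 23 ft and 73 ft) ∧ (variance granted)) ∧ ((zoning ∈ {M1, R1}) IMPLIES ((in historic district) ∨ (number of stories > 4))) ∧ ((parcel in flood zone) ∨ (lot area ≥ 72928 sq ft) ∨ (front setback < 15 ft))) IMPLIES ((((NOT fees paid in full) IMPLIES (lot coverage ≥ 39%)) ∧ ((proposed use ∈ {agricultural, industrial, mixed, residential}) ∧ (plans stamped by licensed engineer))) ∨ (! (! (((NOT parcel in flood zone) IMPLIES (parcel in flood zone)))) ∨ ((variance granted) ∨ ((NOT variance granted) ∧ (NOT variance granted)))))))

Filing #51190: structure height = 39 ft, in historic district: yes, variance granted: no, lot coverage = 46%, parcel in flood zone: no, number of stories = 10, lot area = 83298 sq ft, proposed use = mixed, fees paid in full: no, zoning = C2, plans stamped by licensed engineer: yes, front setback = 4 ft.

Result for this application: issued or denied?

Atomic conditions:
  in historic district: yes → true
  structure height between 23 ft and 73 ft: 39 in [23, 73] is true
  variance granted: no → false
  zoning ∈ {M1, R1}: C2 is not in the set → false
  number of stories > 4: 10 > 4 is true
  parcel in flood zone: no → false
  lot area ≥ 72928 sq ft: 83298 ≥ 72928 is true
  front setback < 15 ft: 4 < 15 is true
  NOT fees paid in full: no → true
  lot coverage ≥ 39%: 46 ≥ 39 is true
  proposed use ∈ {agricultural, industrial, mixed, residential}: mixed is in the set → true
  plans stamped by licensed engineer: yes → true
  NOT parcel in flood zone: no → true
  NOT variance granted: no → true
Combine:
[1.1.1] true AND true AND false = false
[1.1.2.2] true OR true = true
[1.1.2] false → true (antecedent false ⇒ implication holds) = true
[1.1.3] false OR true OR true = true
[1.1] false AND true AND true = false
[1.2.1.1] true → true = true
[1.2.1.2] true AND true = true
[1.2.1] true AND true = true
[1.2.2.1.1.1] true → false = false
[1.2.2.1.1] NOT false = true
[1.2.2.1] NOT true = false
[1.2.2.2.2] true AND true = true
[1.2.2.2] false OR true = true
[1.2.2] false OR true = true
[1.2] true OR true = true
[1] false → true (antecedent false ⇒ implication holds) = true
[root] NOT true = false
Overall: false → denied

Denied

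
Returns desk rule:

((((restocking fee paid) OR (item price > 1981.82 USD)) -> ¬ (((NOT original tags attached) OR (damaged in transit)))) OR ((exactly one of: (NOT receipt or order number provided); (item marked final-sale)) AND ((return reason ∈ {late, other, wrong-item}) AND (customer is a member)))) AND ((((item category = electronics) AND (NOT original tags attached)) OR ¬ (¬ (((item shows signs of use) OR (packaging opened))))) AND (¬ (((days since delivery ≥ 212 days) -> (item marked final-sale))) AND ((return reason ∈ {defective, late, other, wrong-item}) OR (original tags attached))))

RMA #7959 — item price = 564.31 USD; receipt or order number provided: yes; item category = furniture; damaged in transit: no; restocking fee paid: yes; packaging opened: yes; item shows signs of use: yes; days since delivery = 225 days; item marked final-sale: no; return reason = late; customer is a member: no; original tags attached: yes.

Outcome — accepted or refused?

Accepted

Atomic conditions:
  restocking fee paid: yes → true
  item price > 1981.82 USD: 564.31 > 1981.82 is false
  NOT original tags attached: yes → false
  damaged in transit: no → false
  NOT receipt or order number provided: yes → false
  item marked final-sale: no → false
  return reason ∈ {late, other, wrong-item}: late is in the set → true
  customer is a member: no → false
  item category = electronics: furniture == electronics is false
  item shows signs of use: yes → true
  packaging opened: yes → true
  days since delivery ≥ 212 days: 225 ≥ 212 is true
  return reason ∈ {defective, late, other, wrong-item}: late is in the set → true
  original tags attached: yes → true
Combine:
[1.1.1] true OR false = true
[1.1.2.1] false OR false = false
[1.1.2] NOT false = true
[1.1] true → true = true
[1.2.1] exactly-one(false, false) = false
[1.2.2] true AND false = false
[1.2] false AND false = false
[1] true OR false = true
[2.1.1] false AND false = false
[2.1.2.1.1] true OR true = true
[2.1.2.1] NOT true = false
[2.1.2] NOT false = true
[2.1] false OR true = true
[2.2.1.1] true → false = false
[2.2.1] NOT false = true
[2.2.2] true OR true = true
[2.2] true AND true = true
[2] true AND true = true
[root] true AND true = true
Overall: true → accepted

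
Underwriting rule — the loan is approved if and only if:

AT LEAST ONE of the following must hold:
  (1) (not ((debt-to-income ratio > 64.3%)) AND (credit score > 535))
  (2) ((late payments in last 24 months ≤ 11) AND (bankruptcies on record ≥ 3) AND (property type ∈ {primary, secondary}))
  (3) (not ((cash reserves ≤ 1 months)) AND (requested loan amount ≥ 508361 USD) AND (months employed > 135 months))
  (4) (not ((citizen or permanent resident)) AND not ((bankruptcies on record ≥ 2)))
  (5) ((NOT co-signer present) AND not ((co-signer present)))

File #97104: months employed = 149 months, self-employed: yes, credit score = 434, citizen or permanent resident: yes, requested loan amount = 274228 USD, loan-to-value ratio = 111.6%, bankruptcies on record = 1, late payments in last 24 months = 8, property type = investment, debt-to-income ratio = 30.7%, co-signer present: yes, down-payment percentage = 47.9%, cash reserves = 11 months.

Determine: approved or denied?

Atomic conditions:
  debt-to-income ratio > 64.3%: 30.7 > 64.3 is false
  credit score > 535: 434 > 535 is false
  late payments in last 24 months ≤ 11: 8 ≤ 11 is true
  bankruptcies on record ≥ 3: 1 ≥ 3 is false
  property type ∈ {primary, secondary}: investment is not in the set → false
  cash reserves ≤ 1 months: 11 ≤ 1 is false
  requested loan amount ≥ 508361 USD: 274228 ≥ 508361 is false
  months employed > 135 months: 149 > 135 is true
  citizen or permanent resident: yes → true
  bankruptcies on record ≥ 2: 1 ≥ 2 is false
  NOT co-signer present: yes → false
  co-signer present: yes → true
Combine:
[1.1] NOT false = true
[1] true AND false = false
[2] true AND false AND false = false
[3.1] NOT false = true
[3] true AND false AND true = false
[4.1] NOT true = false
[4.2] NOT false = true
[4] false AND true = false
[5.2] NOT true = false
[5] false AND false = false
[root] false OR false OR false OR false OR false = false
Overall: false → denied

Denied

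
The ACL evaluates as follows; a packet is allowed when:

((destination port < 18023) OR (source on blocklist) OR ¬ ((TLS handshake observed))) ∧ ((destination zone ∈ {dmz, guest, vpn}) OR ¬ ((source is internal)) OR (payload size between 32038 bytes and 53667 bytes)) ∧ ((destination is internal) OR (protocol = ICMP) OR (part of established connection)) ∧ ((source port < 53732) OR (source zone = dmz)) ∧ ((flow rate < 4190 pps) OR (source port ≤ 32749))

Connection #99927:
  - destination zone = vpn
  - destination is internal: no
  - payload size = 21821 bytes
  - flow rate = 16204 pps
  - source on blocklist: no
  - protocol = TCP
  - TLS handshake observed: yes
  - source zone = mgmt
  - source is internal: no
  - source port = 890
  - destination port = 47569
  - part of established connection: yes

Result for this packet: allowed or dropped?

Dropped

Atomic conditions:
  destination port < 18023: 47569 < 18023 is false
  source on blocklist: no → false
  TLS handshake observed: yes → true
  destination zone ∈ {dmz, guest, vpn}: vpn is in the set → true
  source is internal: no → false
  payload size between 32038 bytes and 53667 bytes: 21821 in [32038, 53667] is false
  destination is internal: no → false
  protocol = ICMP: TCP == ICMP is false
  part of established connection: yes → true
  source port < 53732: 890 < 53732 is true
  source zone = dmz: mgmt == dmz is false
  flow rate < 4190 pps: 16204 < 4190 is false
  source port ≤ 32749: 890 ≤ 32749 is true
Combine:
[1.3] NOT true = false
[1] false OR false OR false = false
[2.2] NOT false = true
[2] true OR true OR false = true
[3] false OR false OR true = true
[4] true OR false = true
[5] false OR true = true
[root] false AND true AND true AND true AND true = false
Overall: false → dropped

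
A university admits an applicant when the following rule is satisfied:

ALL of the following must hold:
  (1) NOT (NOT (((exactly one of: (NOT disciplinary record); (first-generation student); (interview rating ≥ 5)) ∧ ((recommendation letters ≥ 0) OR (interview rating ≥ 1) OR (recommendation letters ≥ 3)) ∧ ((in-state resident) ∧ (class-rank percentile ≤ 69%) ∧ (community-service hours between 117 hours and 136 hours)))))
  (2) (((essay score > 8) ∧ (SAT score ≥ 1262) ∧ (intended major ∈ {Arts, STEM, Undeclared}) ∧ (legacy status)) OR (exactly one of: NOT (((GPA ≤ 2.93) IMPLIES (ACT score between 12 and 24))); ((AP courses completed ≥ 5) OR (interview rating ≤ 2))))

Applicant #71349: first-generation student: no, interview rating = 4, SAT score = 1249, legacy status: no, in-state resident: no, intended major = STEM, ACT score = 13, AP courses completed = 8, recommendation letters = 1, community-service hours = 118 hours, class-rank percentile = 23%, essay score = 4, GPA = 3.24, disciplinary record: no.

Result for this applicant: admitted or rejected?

Atomic conditions:
  NOT disciplinary record: no → true
  first-generation student: no → false
  interview rating ≥ 5: 4 ≥ 5 is false
  recommendation letters ≥ 0: 1 ≥ 0 is true
  interview rating ≥ 1: 4 ≥ 1 is true
  recommendation letters ≥ 3: 1 ≥ 3 is false
  in-state resident: no → false
  class-rank percentile ≤ 69%: 23 ≤ 69 is true
  community-service hours between 117 hours and 136 hours: 118 in [117, 136] is true
  essay score > 8: 4 > 8 is false
  SAT score ≥ 1262: 1249 ≥ 1262 is false
  intended major ∈ {Arts, STEM, Undeclared}: STEM is in the set → true
  legacy status: no → false
  GPA ≤ 2.93: 3.24 ≤ 2.93 is false
  ACT score between 12 and 24: 13 in [12, 24] is true
  AP courses completed ≥ 5: 8 ≥ 5 is true
  interview rating ≤ 2: 4 ≤ 2 is false
Combine:
[1.1.1.1] exactly-one(true, false, false) = true
[1.1.1.2] true OR true OR false = true
[1.1.1.3] false AND true AND true = false
[1.1.1] true AND true AND false = false
[1.1] NOT false = true
[1] NOT true = false
[2.1] false AND false AND true AND false = false
[2.2.1.1] false → true (antecedent false ⇒ implication holds) = true
[2.2.1] NOT true = false
[2.2.2] true OR false = true
[2.2] exactly-one(false, true) = true
[2] false OR true = true
[root] false AND true = false
Overall: false → rejected

Rejected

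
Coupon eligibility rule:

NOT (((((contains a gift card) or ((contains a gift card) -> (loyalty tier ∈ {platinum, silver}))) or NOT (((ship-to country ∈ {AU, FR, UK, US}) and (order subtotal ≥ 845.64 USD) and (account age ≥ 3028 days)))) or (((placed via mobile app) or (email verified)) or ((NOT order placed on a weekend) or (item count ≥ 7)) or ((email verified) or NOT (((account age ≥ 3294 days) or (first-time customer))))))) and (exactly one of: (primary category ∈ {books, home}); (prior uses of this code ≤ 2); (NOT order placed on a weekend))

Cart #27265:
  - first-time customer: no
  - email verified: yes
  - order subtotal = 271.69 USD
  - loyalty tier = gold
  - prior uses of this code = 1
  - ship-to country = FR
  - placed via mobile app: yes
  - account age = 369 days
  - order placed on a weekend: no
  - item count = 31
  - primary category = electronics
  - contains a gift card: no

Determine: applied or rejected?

Atomic conditions:
  contains a gift card: no → false
  loyalty tier ∈ {platinum, silver}: gold is not in the set → false
  ship-to country ∈ {AU, FR, UK, US}: FR is in the set → true
  order subtotal ≥ 845.64 USD: 271.69 ≥ 845.64 is false
  account age ≥ 3028 days: 369 ≥ 3028 is false
  placed via mobile app: yes → true
  email verified: yes → true
  NOT order placed on a weekend: no → true
  item count ≥ 7: 31 ≥ 7 is true
  account age ≥ 3294 days: 369 ≥ 3294 is false
  first-time customer: no → false
  primary category ∈ {books, home}: electronics is not in the set → false
  prior uses of this code ≤ 2: 1 ≤ 2 is true
Combine:
[1.1.1.1.2] false → false (antecedent false ⇒ implication holds) = true
[1.1.1.1] false OR true = true
[1.1.1.2.1] true AND false AND false = false
[1.1.1.2] NOT false = true
[1.1.1] true OR true = true
[1.1.2.1] true OR true = true
[1.1.2.2] true OR true = true
[1.1.2.3.2.1] false OR false = false
[1.1.2.3.2] NOT false = true
[1.1.2.3] true OR true = true
[1.1.2] true OR true OR true = true
[1.1] true OR true = true
[1] NOT true = false
[2] exactly-one(false, true, true) = false
[root] false AND false = false
Overall: false → rejected

Rejected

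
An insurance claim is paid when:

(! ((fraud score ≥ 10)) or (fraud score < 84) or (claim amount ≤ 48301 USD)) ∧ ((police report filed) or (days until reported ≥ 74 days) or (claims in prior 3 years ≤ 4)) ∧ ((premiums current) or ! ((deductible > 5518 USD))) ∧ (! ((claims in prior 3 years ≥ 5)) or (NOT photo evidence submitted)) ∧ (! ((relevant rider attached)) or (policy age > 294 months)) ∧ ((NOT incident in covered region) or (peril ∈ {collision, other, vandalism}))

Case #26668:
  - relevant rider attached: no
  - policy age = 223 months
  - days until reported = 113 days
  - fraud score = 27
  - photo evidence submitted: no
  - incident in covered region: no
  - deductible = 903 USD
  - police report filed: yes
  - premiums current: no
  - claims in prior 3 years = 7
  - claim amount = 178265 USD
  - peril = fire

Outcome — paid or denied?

Atomic conditions:
  fraud score ≥ 10: 27 ≥ 10 is true
  fraud score < 84: 27 < 84 is true
  claim amount ≤ 48301 USD: 178265 ≤ 48301 is false
  police report filed: yes → true
  days until reported ≥ 74 days: 113 ≥ 74 is true
  claims in prior 3 years ≤ 4: 7 ≤ 4 is false
  premiums current: no → false
  deductible > 5518 USD: 903 > 5518 is false
  claims in prior 3 years ≥ 5: 7 ≥ 5 is true
  NOT photo evidence submitted: no → true
  relevant rider attached: no → false
  policy age > 294 months: 223 > 294 is false
  NOT incident in covered region: no → true
  peril ∈ {collision, other, vandalism}: fire is not in the set → false
Combine:
[1.1] NOT true = false
[1] false OR true OR false = true
[2] true OR true OR false = true
[3.2] NOT false = true
[3] false OR true = true
[4.1] NOT true = false
[4] false OR true = true
[5.1] NOT false = true
[5] true OR false = true
[6] true OR false = true
[root] true AND true AND true AND true AND true AND true = true
Overall: true → paid

Paid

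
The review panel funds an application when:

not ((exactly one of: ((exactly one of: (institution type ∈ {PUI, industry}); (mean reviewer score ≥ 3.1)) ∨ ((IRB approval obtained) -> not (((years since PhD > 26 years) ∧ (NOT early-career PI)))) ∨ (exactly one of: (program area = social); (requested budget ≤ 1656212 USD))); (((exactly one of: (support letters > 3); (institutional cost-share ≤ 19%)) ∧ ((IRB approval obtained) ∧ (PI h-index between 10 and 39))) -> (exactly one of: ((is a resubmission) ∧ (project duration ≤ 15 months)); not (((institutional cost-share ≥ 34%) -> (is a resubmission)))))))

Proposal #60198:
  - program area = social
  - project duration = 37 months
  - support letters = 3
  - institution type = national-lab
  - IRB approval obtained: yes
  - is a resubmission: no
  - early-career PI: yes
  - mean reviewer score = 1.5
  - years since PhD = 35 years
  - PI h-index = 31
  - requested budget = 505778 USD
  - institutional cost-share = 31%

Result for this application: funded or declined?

Atomic conditions:
  institution type ∈ {PUI, industry}: national-lab is not in the set → false
  mean reviewer score ≥ 3.1: 1.5 ≥ 3.1 is false
  IRB approval obtained: yes → true
  years since PhD > 26 years: 35 > 26 is true
  NOT early-career PI: yes → false
  program area = social: social == social is true
  requested budget ≤ 1656212 USD: 505778 ≤ 1656212 is true
  support letters > 3: 3 > 3 is false
  institutional cost-share ≤ 19%: 31 ≤ 19 is false
  PI h-index between 10 and 39: 31 in [10, 39] is true
  is a resubmission: no → false
  project duration ≤ 15 months: 37 ≤ 15 is false
  institutional cost-share ≥ 34%: 31 ≥ 34 is false
Combine:
[1.1.1] exactly-one(false, false) = false
[1.1.2.2.1] true AND false = false
[1.1.2.2] NOT false = true
[1.1.2] true → true = true
[1.1.3] exactly-one(true, true) = false
[1.1] false OR true OR false = true
[1.2.1.1] exactly-one(false, false) = false
[1.2.1.2] true AND true = true
[1.2.1] false AND true = false
[1.2.2.1] false AND false = false
[1.2.2.2.1] false → false (antecedent false ⇒ implication holds) = true
[1.2.2.2] NOT true = false
[1.2.2] exactly-one(false, false) = false
[1.2] false → false (antecedent false ⇒ implication holds) = true
[1] exactly-one(true, true) = false
[root] NOT false = true
Overall: true → funded

Funded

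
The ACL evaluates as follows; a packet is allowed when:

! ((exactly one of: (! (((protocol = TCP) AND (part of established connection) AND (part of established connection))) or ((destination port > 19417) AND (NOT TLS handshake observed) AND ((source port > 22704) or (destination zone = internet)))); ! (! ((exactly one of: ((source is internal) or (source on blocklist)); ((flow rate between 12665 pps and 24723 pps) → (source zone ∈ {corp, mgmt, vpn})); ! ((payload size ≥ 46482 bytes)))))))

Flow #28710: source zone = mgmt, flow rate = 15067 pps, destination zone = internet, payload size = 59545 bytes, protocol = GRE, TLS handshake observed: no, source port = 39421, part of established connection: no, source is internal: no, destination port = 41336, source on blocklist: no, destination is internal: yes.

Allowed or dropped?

Allowed

Atomic conditions:
  protocol = TCP: GRE == TCP is false
  part of established connection: no → false
  destination port > 19417: 41336 > 19417 is true
  NOT TLS handshake observed: no → true
  source port > 22704: 39421 > 22704 is true
  destination zone = internet: internet == internet is true
  source is internal: no → false
  source on blocklist: no → false
  flow rate between 12665 pps and 24723 pps: 15067 in [12665, 24723] is true
  source zone ∈ {corp, mgmt, vpn}: mgmt is in the set → true
  payload size ≥ 46482 bytes: 59545 ≥ 46482 is true
Combine:
[1.1.1.1] false AND false AND false = false
[1.1.1] NOT false = true
[1.1.2.3] true OR true = true
[1.1.2] true AND true AND true = true
[1.1] true OR true = true
[1.2.1.1.1] false OR false = false
[1.2.1.1.2] true → true = true
[1.2.1.1.3] NOT true = false
[1.2.1.1] exactly-one(false, true, false) = true
[1.2.1] NOT true = false
[1.2] NOT false = true
[1] exactly-one(true, true) = false
[root] NOT false = true
Overall: true → allowed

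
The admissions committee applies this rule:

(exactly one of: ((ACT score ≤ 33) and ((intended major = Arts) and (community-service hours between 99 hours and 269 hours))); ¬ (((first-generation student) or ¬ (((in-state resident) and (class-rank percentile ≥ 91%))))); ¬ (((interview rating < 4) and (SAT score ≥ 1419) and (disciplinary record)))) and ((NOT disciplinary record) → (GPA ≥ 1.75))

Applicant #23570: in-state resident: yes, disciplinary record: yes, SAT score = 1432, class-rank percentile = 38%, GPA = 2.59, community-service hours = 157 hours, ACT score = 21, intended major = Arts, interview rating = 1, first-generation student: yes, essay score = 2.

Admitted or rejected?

Admitted

Atomic conditions:
  ACT score ≤ 33: 21 ≤ 33 is true
  intended major = Arts: Arts == Arts is true
  community-service hours between 99 hours and 269 hours: 157 in [99, 269] is true
  first-generation student: yes → true
  in-state resident: yes → true
  class-rank percentile ≥ 91%: 38 ≥ 91 is false
  interview rating < 4: 1 < 4 is true
  SAT score ≥ 1419: 1432 ≥ 1419 is true
  disciplinary record: yes → true
  NOT disciplinary record: yes → false
  GPA ≥ 1.75: 2.59 ≥ 1.75 is true
Combine:
[1.1.2] true AND true = true
[1.1] true AND true = true
[1.2.1.2.1] true AND false = false
[1.2.1.2] NOT false = true
[1.2.1] true OR true = true
[1.2] NOT true = false
[1.3.1] true AND true AND true = true
[1.3] NOT true = false
[1] exactly-one(true, false, false) = true
[2] false → true (antecedent false ⇒ implication holds) = true
[root] true AND true = true
Overall: true → admitted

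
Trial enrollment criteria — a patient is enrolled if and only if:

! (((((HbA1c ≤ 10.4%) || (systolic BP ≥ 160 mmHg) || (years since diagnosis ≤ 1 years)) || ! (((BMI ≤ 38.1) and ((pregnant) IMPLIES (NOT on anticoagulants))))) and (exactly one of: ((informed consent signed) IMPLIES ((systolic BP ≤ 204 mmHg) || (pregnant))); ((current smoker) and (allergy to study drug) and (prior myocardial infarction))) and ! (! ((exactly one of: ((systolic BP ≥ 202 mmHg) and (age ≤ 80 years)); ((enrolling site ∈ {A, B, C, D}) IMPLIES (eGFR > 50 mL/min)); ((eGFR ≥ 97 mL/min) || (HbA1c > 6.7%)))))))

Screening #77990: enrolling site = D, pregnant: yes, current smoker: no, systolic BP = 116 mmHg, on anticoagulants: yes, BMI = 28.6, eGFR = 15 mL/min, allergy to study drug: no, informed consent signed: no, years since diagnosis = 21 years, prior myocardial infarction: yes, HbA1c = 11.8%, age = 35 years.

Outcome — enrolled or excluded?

Atomic conditions:
  HbA1c ≤ 10.4%: 11.8 ≤ 10.4 is false
  systolic BP ≥ 160 mmHg: 116 ≥ 160 is false
  years since diagnosis ≤ 1 years: 21 ≤ 1 is false
  BMI ≤ 38.1: 28.6 ≤ 38.1 is true
  pregnant: yes → true
  NOT on anticoagulants: yes → false
  informed consent signed: no → false
  systolic BP ≤ 204 mmHg: 116 ≤ 204 is true
  current smoker: no → false
  allergy to study drug: no → false
  prior myocardial infarction: yes → true
  systolic BP ≥ 202 mmHg: 116 ≥ 202 is false
  age ≤ 80 years: 35 ≤ 80 is true
  enrolling site ∈ {A, B, C, D}: D is in the set → true
  eGFR > 50 mL/min: 15 > 50 is false
  eGFR ≥ 97 mL/min: 15 ≥ 97 is false
  HbA1c > 6.7%: 11.8 > 6.7 is true
Combine:
[1.1.1] false OR false OR false = false
[1.1.2.1.2] true → false = false
[1.1.2.1] true AND false = false
[1.1.2] NOT false = true
[1.1] false OR true = true
[1.2.1.2] true OR true = true
[1.2.1] false → true (antecedent false ⇒ implication holds) = true
[1.2.2] false AND false AND true = false
[1.2] exactly-one(true, false) = true
[1.3.1.1.1] false AND true = false
[1.3.1.1.2] true → false = false
[1.3.1.1.3] false OR true = true
[1.3.1.1] exactly-one(false, false, true) = true
[1.3.1] NOT true = false
[1.3] NOT false = true
[1] true AND true AND true = true
[root] NOT true = false
Overall: false → excluded

Excluded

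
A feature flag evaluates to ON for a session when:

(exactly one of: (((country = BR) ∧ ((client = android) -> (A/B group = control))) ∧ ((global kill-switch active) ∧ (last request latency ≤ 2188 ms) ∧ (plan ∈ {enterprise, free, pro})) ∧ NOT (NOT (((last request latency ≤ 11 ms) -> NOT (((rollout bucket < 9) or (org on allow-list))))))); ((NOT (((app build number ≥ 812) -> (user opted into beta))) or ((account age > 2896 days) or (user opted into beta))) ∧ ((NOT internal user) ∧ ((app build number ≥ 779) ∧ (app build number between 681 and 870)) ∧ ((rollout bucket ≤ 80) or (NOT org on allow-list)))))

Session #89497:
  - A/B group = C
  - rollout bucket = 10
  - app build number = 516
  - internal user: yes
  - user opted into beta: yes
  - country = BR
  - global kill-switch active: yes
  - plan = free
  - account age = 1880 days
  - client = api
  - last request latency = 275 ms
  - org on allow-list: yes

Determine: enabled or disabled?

Atomic conditions:
  country = BR: BR == BR is true
  client = android: api == android is false
  A/B group = control: C == control is false
  global kill-switch active: yes → true
  last request latency ≤ 2188 ms: 275 ≤ 2188 is true
  plan ∈ {enterprise, free, pro}: free is in the set → true
  last request latency ≤ 11 ms: 275 ≤ 11 is false
  rollout bucket < 9: 10 < 9 is false
  org on allow-list: yes → true
  app build number ≥ 812: 516 ≥ 812 is false
  user opted into beta: yes → true
  account age > 2896 days: 1880 > 2896 is false
  NOT internal user: yes → false
  app build number ≥ 779: 516 ≥ 779 is false
  app build number between 681 and 870: 516 in [681, 870] is false
  rollout bucket ≤ 80: 10 ≤ 80 is true
  NOT org on allow-list: yes → false
Combine:
[1.1.2] false → false (antecedent false ⇒ implication holds) = true
[1.1] true AND true = true
[1.2] true AND true AND true = true
[1.3.1.1.2.1] false OR true = true
[1.3.1.1.2] NOT true = false
[1.3.1.1] false → false (antecedent false ⇒ implication holds) = true
[1.3.1] NOT true = false
[1.3] NOT false = true
[1] true AND true AND true = true
[2.1.1.1] false → true (antecedent false ⇒ implication holds) = true
[2.1.1] NOT true = false
[2.1.2] false OR true = true
[2.1] false OR true = true
[2.2.2] false AND false = false
[2.2.3] true OR false = true
[2.2] false AND false AND true = false
[2] true AND false = false
[root] exactly-one(true, false) = true
Overall: true → enabled

Enabled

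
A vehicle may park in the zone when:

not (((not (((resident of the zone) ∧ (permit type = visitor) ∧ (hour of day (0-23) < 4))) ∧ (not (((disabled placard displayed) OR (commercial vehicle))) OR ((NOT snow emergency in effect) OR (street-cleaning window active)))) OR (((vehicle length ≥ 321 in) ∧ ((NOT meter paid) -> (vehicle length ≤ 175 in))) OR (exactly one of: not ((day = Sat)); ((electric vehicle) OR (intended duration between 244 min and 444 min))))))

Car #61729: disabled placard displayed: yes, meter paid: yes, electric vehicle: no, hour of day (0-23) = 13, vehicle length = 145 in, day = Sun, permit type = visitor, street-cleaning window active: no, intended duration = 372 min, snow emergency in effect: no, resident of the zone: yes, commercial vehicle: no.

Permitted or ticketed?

Atomic conditions:
  resident of the zone: yes → true
  permit type = visitor: visitor == visitor is true
  hour of day (0-23) < 4: 13 < 4 is false
  disabled placard displayed: yes → true
  commercial vehicle: no → false
  NOT snow emergency in effect: no → true
  street-cleaning window active: no → false
  vehicle length ≥ 321 in: 145 ≥ 321 is false
  NOT meter paid: yes → false
  vehicle length ≤ 175 in: 145 ≤ 175 is true
  day = Sat: Sun == Sat is false
  electric vehicle: no → false
  intended duration between 244 min and 444 min: 372 in [244, 444] is true
Combine:
[1.1.1.1] true AND true AND false = false
[1.1.1] NOT false = true
[1.1.2.1.1] true OR false = true
[1.1.2.1] NOT true = false
[1.1.2.2] true OR false = true
[1.1.2] false OR true = true
[1.1] true AND true = true
[1.2.1.2] false → true (antecedent false ⇒ implication holds) = true
[1.2.1] false AND true = false
[1.2.2.1] NOT false = true
[1.2.2.2] false OR true = true
[1.2.2] exactly-one(true, true) = false
[1.2] false OR false = false
[1] true OR false = true
[root] NOT true = false
Overall: false → ticketed

Ticketed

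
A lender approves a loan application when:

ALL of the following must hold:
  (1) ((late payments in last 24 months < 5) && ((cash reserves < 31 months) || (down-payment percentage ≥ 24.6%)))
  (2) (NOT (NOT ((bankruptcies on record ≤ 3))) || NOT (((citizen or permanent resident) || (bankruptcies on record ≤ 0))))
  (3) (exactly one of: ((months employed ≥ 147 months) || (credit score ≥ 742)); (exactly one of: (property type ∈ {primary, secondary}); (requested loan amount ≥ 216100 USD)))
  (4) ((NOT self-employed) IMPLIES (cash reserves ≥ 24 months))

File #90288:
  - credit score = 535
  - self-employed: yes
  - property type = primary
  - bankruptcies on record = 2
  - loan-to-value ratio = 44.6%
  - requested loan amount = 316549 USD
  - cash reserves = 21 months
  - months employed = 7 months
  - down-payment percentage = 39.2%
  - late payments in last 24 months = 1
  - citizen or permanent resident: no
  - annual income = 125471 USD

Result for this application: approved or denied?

Atomic conditions:
  late payments in last 24 months < 5: 1 < 5 is true
  cash reserves < 31 months: 21 < 31 is true
  down-payment percentage ≥ 24.6%: 39.2 ≥ 24.6 is true
  bankruptcies on record ≤ 3: 2 ≤ 3 is true
  citizen or permanent resident: no → false
  bankruptcies on record ≤ 0: 2 ≤ 0 is false
  months employed ≥ 147 months: 7 ≥ 147 is false
  credit score ≥ 742: 535 ≥ 742 is false
  property type ∈ {primary, secondary}: primary is in the set → true
  requested loan amount ≥ 216100 USD: 316549 ≥ 216100 is true
  NOT self-employed: yes → false
  cash reserves ≥ 24 months: 21 ≥ 24 is false
Combine:
[1.2] true OR true = true
[1] true AND true = true
[2.1.1] NOT true = false
[2.1] NOT false = true
[2.2.1] false OR false = false
[2.2] NOT false = true
[2] true OR true = true
[3.1] false OR false = false
[3.2] exactly-one(true, true) = false
[3] exactly-one(false, false) = false
[4] false → false (antecedent false ⇒ implication holds) = true
[root] true AND true AND false AND true = false
Overall: false → denied

Denied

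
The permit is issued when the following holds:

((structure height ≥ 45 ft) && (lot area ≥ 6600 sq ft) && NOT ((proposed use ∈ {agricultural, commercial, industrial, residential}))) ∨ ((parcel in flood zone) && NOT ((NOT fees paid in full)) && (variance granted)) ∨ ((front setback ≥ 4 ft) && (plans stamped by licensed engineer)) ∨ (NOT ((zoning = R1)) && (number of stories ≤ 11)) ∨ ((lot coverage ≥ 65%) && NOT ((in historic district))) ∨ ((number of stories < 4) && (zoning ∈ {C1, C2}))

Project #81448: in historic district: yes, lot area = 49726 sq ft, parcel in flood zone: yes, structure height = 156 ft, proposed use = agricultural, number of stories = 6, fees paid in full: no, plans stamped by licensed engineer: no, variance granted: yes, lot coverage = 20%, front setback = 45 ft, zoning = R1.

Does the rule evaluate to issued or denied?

Denied

Atomic conditions:
  structure height ≥ 45 ft: 156 ≥ 45 is true
  lot area ≥ 6600 sq ft: 49726 ≥ 6600 is true
  proposed use ∈ {agricultural, commercial, industrial, residential}: agricultural is in the set → true
  parcel in flood zone: yes → true
  NOT fees paid in full: no → true
  variance granted: yes → true
  front setback ≥ 4 ft: 45 ≥ 4 is true
  plans stamped by licensed engineer: no → false
  zoning = R1: R1 == R1 is true
  number of stories ≤ 11: 6 ≤ 11 is true
  lot coverage ≥ 65%: 20 ≥ 65 is false
  in historic district: yes → true
  number of stories < 4: 6 < 4 is false
  zoning ∈ {C1, C2}: R1 is not in the set → false
Combine:
[1.3] NOT true = false
[1] true AND true AND false = false
[2.2] NOT true = false
[2] true AND false AND true = false
[3] true AND false = false
[4.1] NOT true = false
[4] false AND true = false
[5.2] NOT true = false
[5] false AND false = false
[6] false AND false = false
[root] false OR false OR false OR false OR false OR false = false
Overall: false → denied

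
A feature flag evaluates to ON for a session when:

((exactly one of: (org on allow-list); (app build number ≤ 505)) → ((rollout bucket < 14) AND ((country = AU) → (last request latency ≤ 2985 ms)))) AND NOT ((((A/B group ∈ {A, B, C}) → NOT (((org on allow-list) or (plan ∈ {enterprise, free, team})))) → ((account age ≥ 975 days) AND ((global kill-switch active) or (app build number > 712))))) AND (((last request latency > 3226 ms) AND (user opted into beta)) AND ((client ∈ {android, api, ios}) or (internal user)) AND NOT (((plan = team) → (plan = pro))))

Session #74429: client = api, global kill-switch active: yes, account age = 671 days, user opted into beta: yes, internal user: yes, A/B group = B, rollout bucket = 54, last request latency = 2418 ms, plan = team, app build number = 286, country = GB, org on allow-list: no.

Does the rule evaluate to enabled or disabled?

Disabled

Atomic conditions:
  org on allow-list: no → false
  app build number ≤ 505: 286 ≤ 505 is true
  rollout bucket < 14: 54 < 14 is false
  country = AU: GB == AU is false
  last request latency ≤ 2985 ms: 2418 ≤ 2985 is true
  A/B group ∈ {A, B, C}: B is in the set → true
  plan ∈ {enterprise, free, team}: team is in the set → true
  account age ≥ 975 days: 671 ≥ 975 is false
  global kill-switch active: yes → true
  app build number > 712: 286 > 712 is false
  last request latency > 3226 ms: 2418 > 3226 is false
  user opted into beta: yes → true
  client ∈ {android, api, ios}: api is in the set → true
  internal user: yes → true
  plan = team: team == team is true
  plan = pro: team == pro is false
Combine:
[1.1] exactly-one(false, true) = true
[1.2.2] false → true (antecedent false ⇒ implication holds) = true
[1.2] false AND true = false
[1] true → false = false
[2.1.1.2.1] false OR true = true
[2.1.1.2] NOT true = false
[2.1.1] true → false = false
[2.1.2.2] true OR false = true
[2.1.2] false AND true = false
[2.1] false → false (antecedent false ⇒ implication holds) = true
[2] NOT true = false
[3.1] false AND true = false
[3.2] true OR true = true
[3.3.1] true → false = false
[3.3] NOT false = true
[3] false AND true AND true = false
[root] false AND false AND false = false
Overall: false → disabled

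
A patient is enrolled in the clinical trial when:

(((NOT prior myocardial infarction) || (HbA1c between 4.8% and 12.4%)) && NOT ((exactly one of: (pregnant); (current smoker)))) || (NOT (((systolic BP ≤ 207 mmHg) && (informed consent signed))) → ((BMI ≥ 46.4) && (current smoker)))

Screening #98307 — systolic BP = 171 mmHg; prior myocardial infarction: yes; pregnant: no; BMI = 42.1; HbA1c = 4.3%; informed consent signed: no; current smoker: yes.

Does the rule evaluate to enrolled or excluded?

Atomic conditions:
  NOT prior myocardial infarction: yes → false
  HbA1c between 4.8% and 12.4%: 4.3 in [4.8, 12.4] is false
  pregnant: no → false
  current smoker: yes → true
  systolic BP ≤ 207 mmHg: 171 ≤ 207 is true
  informed consent signed: no → false
  BMI ≥ 46.4: 42.1 ≥ 46.4 is false
Combine:
[1.1] false OR false = false
[1.2.1] exactly-one(false, true) = true
[1.2] NOT true = false
[1] false AND false = false
[2.1.1] true AND false = false
[2.1] NOT false = true
[2.2] false AND true = false
[2] true → false = false
[root] false OR false = false
Overall: false → excluded

Excluded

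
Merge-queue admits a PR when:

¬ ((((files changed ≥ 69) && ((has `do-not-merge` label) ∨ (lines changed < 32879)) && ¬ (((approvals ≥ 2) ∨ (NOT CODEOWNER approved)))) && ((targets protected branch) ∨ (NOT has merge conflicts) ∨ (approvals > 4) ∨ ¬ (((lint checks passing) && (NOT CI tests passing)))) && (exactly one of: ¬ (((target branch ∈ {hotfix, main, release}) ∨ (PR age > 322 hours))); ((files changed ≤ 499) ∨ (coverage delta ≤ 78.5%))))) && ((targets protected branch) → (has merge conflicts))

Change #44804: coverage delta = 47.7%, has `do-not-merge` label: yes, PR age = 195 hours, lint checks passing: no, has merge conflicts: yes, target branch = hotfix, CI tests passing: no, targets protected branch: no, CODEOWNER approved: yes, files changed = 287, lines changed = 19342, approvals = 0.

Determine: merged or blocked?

Atomic conditions:
  files changed ≥ 69: 287 ≥ 69 is true
  has `do-not-merge` label: yes → true
  lines changed < 32879: 19342 < 32879 is true
  approvals ≥ 2: 0 ≥ 2 is false
  NOT CODEOWNER approved: yes → false
  targets protected branch: no → false
  NOT has merge conflicts: yes → false
  approvals > 4: 0 > 4 is false
  lint checks passing: no → false
  NOT CI tests passing: no → true
  target branch ∈ {hotfix, main, release}: hotfix is in the set → true
  PR age > 322 hours: 195 > 322 is false
  files changed ≤ 499: 287 ≤ 499 is true
  coverage delta ≤ 78.5%: 47.7 ≤ 78.5 is true
  has merge conflicts: yes → true
Combine:
[1.1.1.2] true OR true = true
[1.1.1.3.1] false OR false = false
[1.1.1.3] NOT false = true
[1.1.1] true AND true AND true = true
[1.1.2.4.1] false AND true = false
[1.1.2.4] NOT false = true
[1.1.2] false OR false OR false OR true = true
[1.1.3.1.1] true OR false = true
[1.1.3.1] NOT true = false
[1.1.3.2] true OR true = true
[1.1.3] exactly-one(false, true) = true
[1.1] true AND true AND true = true
[1] NOT true = false
[2] false → true (antecedent false ⇒ implication holds) = true
[root] false AND true = false
Overall: false → blocked

Blocked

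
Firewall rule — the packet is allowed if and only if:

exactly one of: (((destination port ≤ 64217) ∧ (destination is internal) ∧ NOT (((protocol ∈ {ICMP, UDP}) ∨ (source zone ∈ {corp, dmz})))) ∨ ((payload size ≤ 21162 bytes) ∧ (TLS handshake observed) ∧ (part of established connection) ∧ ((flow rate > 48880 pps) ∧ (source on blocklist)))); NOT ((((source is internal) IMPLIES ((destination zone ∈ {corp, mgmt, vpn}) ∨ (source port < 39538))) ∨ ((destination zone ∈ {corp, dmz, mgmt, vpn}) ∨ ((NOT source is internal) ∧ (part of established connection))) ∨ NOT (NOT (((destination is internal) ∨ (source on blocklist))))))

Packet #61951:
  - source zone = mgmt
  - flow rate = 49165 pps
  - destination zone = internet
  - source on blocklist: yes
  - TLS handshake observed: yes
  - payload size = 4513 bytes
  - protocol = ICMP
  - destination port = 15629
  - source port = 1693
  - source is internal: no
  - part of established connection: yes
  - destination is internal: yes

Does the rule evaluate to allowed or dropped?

Atomic conditions:
  destination port ≤ 64217: 15629 ≤ 64217 is true
  destination is internal: yes → true
  protocol ∈ {ICMP, UDP}: ICMP is in the set → true
  source zone ∈ {corp, dmz}: mgmt is not in the set → false
  payload size ≤ 21162 bytes: 4513 ≤ 21162 is true
  TLS handshake observed: yes → true
  part of established connection: yes → true
  flow rate > 48880 pps: 49165 > 48880 is true
  source on blocklist: yes → true
  source is internal: no → false
  destination zone ∈ {corp, mgmt, vpn}: internet is not in the set → false
  source port < 39538: 1693 < 39538 is true
  destination zone ∈ {corp, dmz, mgmt, vpn}: internet is not in the set → false
  NOT source is internal: no → true
Combine:
[1.1.3.1] true OR false = true
[1.1.3] NOT true = false
[1.1] true AND true AND false = false
[1.2.4] true AND true = true
[1.2] true AND true AND true AND true = true
[1] false OR true = true
[2.1.1.2] false OR true = true
[2.1.1] false → true (antecedent false ⇒ implication holds) = true
[2.1.2.2] true AND true = true
[2.1.2] false OR true = true
[2.1.3.1.1] true OR true = true
[2.1.3.1] NOT true = false
[2.1.3] NOT false = true
[2.1] true OR true OR true = true
[2] NOT true = false
[root] exactly-one(true, false) = true
Overall: true → allowed

Allowed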